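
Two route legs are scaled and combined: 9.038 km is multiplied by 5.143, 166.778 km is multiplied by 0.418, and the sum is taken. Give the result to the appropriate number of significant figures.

116.2 km

9.038 × 5.143 = 46.482434 → 46.48 km (4 s.f., last digit at the 10^-2 place).
166.778 × 0.418 = 69.713204 → 69.7 km (3 s.f., last digit at the 10^-1 place).
Sum: 116.195638 km; keep the coarser place, 10^-1.
Result: 116.2 km.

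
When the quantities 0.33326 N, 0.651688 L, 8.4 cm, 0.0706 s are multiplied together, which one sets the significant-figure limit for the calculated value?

0.33326 N → 5 s.f.; 0.651688 L → 6 s.f.; 8.4 cm → 2 s.f.; 0.0706 s → 3 s.f.
The fewest is 2 significant figures, from 8.4 cm.

8.4 cm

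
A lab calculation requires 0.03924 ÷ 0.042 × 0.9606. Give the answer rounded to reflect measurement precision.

0.03924 ÷ 0.042 × 0.9606 = 0.897474857143…
Multiplication/division keeps the fewest significant figures: 0.03924 → 4 s.f., 0.042 → 2 s.f., 0.9606 → 4 s.f.; limit is 2.
Rounded to 2 significant figures: 0.90.

0.90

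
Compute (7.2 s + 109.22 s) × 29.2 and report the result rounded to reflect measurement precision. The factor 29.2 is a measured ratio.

7.2 s + 109.22 s = 116.42 s; the sum is limited to 1 decimal place (4 s.f.).
Carrying full precision, 116.42 × 29.2 = 3399.464 s; 29.2 has 3 s.f., so the result keeps min(4, 3) = 3 s.f.
Rounded to 3 significant figures: 3.40 × 10^3 s.

3.40 × 10^3 s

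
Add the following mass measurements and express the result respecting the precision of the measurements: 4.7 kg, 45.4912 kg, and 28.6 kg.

4.7 kg + 45.4912 kg + 28.6 kg = 78.7912 kg.
Addition/subtraction keeps the fewest decimal places: 4.7 → 1 decimal place, 45.4912 → 4 decimal places, 28.6 → 1 decimal place; limit is 1.
Rounded to 1 decimal place: 78.8 kg.

78.8 kg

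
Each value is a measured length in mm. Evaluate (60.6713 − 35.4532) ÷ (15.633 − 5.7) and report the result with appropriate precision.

2.5

60.6713 − 35.4532 = 25.2181, limited to 4 d.p. → 6 s.f.; 15.633 − 5.7 = 9.933, limited to 1 d.p. → 2 s.f.
Carrying full precision, 25.2181 ÷ 9.933 = 2.53882009463…; keep min(6, 2) = 2 s.f.
Rounded to 2 significant figures: 2.5.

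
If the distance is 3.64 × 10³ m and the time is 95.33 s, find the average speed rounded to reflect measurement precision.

38.2 m/s

average speed = 3.64 × 10³ m ÷ 95.33 s = 38.1831532571… m/s.
3.64 × 10³ has 3 significant figures; 95.33 has 4.
Division/multiplication keeps the fewest: 3 significant figures.
Rounded: 38.2 m/s.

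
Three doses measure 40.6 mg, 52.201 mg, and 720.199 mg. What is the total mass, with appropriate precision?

40.6 mg + 52.201 mg + 720.199 mg = 813.000 mg.
Addition/subtraction keeps the fewest decimal places: 40.6 → 1 decimal place, 52.201 → 3 decimal places, 720.199 → 3 decimal places; limit is 1.
Rounded to 1 decimal place: 8.130 × 10² mg.

8.130 × 10² mg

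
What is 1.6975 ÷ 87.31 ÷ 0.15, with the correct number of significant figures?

0.13

1.6975 ÷ 87.31 ÷ 0.15 = 0.129614782575…
Multiplication/division keeps the fewest significant figures: 1.6975 → 5 s.f., 87.31 → 4 s.f., 0.15 → 2 s.f.; limit is 2.
Rounded to 2 significant figures: 0.13.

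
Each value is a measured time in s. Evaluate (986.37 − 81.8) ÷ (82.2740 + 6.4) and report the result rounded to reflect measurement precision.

10.2

986.37 − 81.8 = 904.57, limited to 1 d.p. → 4 s.f.; 82.2740 + 6.4 = 88.6740, limited to 1 d.p. → 3 s.f.
Carrying full precision, 904.57 ÷ 88.6740 = 10.2010735954…; keep min(4, 3) = 3 s.f.
Rounded to 3 significant figures: 10.2.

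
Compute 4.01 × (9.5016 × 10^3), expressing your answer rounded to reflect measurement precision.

4.01 × (9.5016 × 10^3) = 38101.416
Multiplication/division keeps the fewest significant figures: 4.01 → 3 s.f., 9.5016 × 10^3 → 5 s.f.; limit is 3.
Rounded to 3 significant figures: 3.81 × 10^4.

3.81 × 10^4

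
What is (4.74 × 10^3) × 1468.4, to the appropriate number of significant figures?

6.96 × 10^6

(4.74 × 10^3) × 1468.4 = 6960216
Multiplication/division keeps the fewest significant figures: 4.74 × 10^3 → 3 s.f., 1468.4 → 5 s.f.; limit is 3.
Rounded to 3 significant figures: 6.96 × 10^6.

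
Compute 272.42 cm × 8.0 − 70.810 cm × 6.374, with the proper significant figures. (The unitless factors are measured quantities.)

272.42 × 8.0 = 2179.36 → 2.2 × 10^3 cm (2 s.f., last digit at the 10^2 place).
70.810 × 6.374 = 451.34294 → 451.3 cm (4 s.f., last digit at the 10^-1 place).
Difference: 1728.01706 cm; keep the coarser place, 10^2.
Result: 1.7 × 10^3 cm.

1.7 × 10^3 cm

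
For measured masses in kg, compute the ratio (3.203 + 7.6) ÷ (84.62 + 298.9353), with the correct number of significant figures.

3.203 + 7.6 = 10.803, limited to 1 d.p. → 3 s.f.; 84.62 + 298.9353 = 383.5553, limited to 2 d.p. → 5 s.f.
Carrying full precision, 10.803 ÷ 383.5553 = 0.0281654301218…; keep min(3, 5) = 3 s.f.
Rounded to 3 significant figures: 0.0282.

0.0282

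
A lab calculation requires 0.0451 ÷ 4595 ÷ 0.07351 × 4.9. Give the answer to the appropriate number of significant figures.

0.0451 ÷ 4595 ÷ 0.07351 × 4.9 = 0.000654245408492…
Multiplication/division keeps the fewest significant figures: 0.0451 → 3 s.f., 4595 → 4 s.f., 0.07351 → 4 s.f., 4.9 → 2 s.f.; limit is 2.
Rounded to 2 significant figures: 6.5 × 10^-4.

6.5 × 10^-4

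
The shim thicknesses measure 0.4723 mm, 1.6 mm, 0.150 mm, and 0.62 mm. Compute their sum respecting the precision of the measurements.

0.4723 mm + 1.6 mm + 0.150 mm + 0.62 mm = 2.8423 mm.
Addition/subtraction keeps the fewest decimal places: 0.4723 → 4 decimal places, 1.6 → 1 decimal place, 0.150 → 3 decimal places, 0.62 → 2 decimal places; limit is 1.
Rounded to 1 decimal place: 2.8 mm.

2.8 mm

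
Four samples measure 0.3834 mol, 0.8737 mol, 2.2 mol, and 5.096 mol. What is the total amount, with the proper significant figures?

8.6 mol

0.3834 mol + 0.8737 mol + 2.2 mol + 5.096 mol = 8.5531 mol.
Addition/subtraction keeps the fewest decimal places: 0.3834 → 4 decimal places, 0.8737 → 4 decimal places, 2.2 → 1 decimal place, 5.096 → 3 decimal places; limit is 1.
Rounded to 1 decimal place: 8.6 mol.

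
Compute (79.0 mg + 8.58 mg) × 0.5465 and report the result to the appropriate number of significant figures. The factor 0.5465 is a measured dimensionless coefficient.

47.9 mg

79.0 mg + 8.58 mg = 87.58 mg; the sum is limited to 1 decimal place (3 s.f.).
Carrying full precision, 87.58 × 0.5465 = 47.86247 mg; 0.5465 has 4 s.f., so the result keeps min(3, 4) = 3 s.f.
Rounded to 3 significant figures: 47.9 mg.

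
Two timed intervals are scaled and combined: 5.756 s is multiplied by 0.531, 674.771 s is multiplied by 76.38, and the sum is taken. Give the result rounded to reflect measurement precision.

5.756 × 0.531 = 3.056436 → 3.06 s (3 s.f., last digit at the 10^-2 place).
674.771 × 76.38 = 51539.00898 → 5.154 × 10^4 s (4 s.f., last digit at the 10^1 place).
Sum: 51542.065416 s; keep the coarser place, 10^1.
Result: 5.154 × 10^4 s.

5.154 × 10^4 s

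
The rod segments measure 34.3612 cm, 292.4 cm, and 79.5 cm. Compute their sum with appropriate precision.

34.3612 cm + 292.4 cm + 79.5 cm = 406.2612 cm.
Addition/subtraction keeps the fewest decimal places: 34.3612 → 4 decimal places, 292.4 → 1 decimal place, 79.5 → 1 decimal place; limit is 1.
Rounded to 1 decimal place: 406.3 cm.

406.3 cm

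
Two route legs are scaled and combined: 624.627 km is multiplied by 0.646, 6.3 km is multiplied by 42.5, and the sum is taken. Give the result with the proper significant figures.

624.627 × 0.646 = 403.509042 → 404 km (3 s.f., last digit at the 10^0 place).
6.3 × 42.5 = 267.75 → 2.7 × 10^2 km (2 s.f., last digit at the 10^1 place).
Sum: 671.259042 km; keep the coarser place, 10^1.
Result: 6.7 × 10^2 km.

6.7 × 10^2 km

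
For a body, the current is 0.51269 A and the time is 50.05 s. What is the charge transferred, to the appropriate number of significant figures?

charge transferred = 0.51269 A × 50.05 s = 25.6601345 C.
0.51269 has 5 significant figures; 50.05 has 4.
Division/multiplication keeps the fewest: 4 significant figures.
Rounded: 25.66 C.

25.66 C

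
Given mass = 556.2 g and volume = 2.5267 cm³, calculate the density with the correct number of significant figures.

220.1 g/cm³

density = 556.2 g ÷ 2.5267 cm³ = 220.129022045… g/cm³.
556.2 has 4 significant figures; 2.5267 has 5.
Division/multiplication keeps the fewest: 4 significant figures.
Rounded: 220.1 g/cm³.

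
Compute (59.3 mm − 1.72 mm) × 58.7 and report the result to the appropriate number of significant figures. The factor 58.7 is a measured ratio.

59.3 mm − 1.72 mm = 57.58 mm; the difference is limited to 1 decimal place (3 s.f.).
Carrying full precision, 57.58 × 58.7 = 3379.946 mm; 58.7 has 3 s.f., so the result keeps min(3, 3) = 3 s.f.
Rounded to 3 significant figures: 3.38 × 10³ mm.

3.38 × 10³ mm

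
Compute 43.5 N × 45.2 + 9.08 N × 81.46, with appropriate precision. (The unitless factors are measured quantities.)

2.71 × 10³ N

43.5 × 45.2 = 1966.2 → 1.97 × 10³ N (3 s.f., last digit at the 10^1 place).
9.08 × 81.46 = 739.6568 → 7.40 × 10² N (3 s.f., last digit at the 10^0 place).
Sum: 2705.8568 N; keep the coarser place, 10^1.
Result: 2.71 × 10³ N.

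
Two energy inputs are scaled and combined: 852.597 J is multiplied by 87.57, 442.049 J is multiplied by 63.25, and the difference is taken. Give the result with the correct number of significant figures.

852.597 × 87.57 = 74661.91929 → 7.466 × 10^4 J (4 s.f., last digit at the 10^1 place).
442.049 × 63.25 = 27959.59925 → 2.796 × 10^4 J (4 s.f., last digit at the 10^1 place).
Difference: 46702.32004 J; keep the coarser place, 10^1.
Result: 4.670 × 10^4 J.

4.670 × 10^4 J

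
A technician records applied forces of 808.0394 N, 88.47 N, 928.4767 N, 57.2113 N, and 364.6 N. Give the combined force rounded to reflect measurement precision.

2.2468 × 10^3 N

808.0394 N + 88.47 N + 928.4767 N + 57.2113 N + 364.6 N = 2246.7974 N.
Addition/subtraction keeps the fewest decimal places: 808.0394 → 4 decimal places, 88.47 → 2 decimal places, 928.4767 → 4 decimal places, 57.2113 → 4 decimal places, 364.6 → 1 decimal place; limit is 1.
Rounded to 1 decimal place: 2.2468 × 10^3 N.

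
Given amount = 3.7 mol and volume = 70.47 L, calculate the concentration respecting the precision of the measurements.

concentration = 3.7 mol ÷ 70.47 L = 0.0525046118916… mol/L.
3.7 has 2 significant figures; 70.47 has 4.
Division/multiplication keeps the fewest: 2 significant figures.
Rounded: 0.053 mol/L.

0.053 mol/L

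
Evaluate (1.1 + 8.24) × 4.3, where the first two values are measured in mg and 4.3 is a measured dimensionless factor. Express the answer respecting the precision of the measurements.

40. mg

1.1 mg + 8.24 mg = 9.34 mg; the sum is limited to 1 decimal place (2 s.f.).
Carrying full precision, 9.34 × 4.3 = 40.162 mg; 4.3 has 2 s.f., so the result keeps min(2, 2) = 2 s.f.
Rounded to 2 significant figures: 40. mg.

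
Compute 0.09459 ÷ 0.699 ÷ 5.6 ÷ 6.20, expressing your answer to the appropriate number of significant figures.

0.09459 ÷ 0.699 ÷ 5.6 ÷ 6.20 = 0.00389751982754…
Multiplication/division keeps the fewest significant figures: 0.09459 → 4 s.f., 0.699 → 3 s.f., 5.6 → 2 s.f., 6.20 → 3 s.f.; limit is 2.
Rounded to 2 significant figures: 0.0039.

0.0039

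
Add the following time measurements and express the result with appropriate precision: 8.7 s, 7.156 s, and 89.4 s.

8.7 s + 7.156 s + 89.4 s = 105.256 s.
Addition/subtraction keeps the fewest decimal places: 8.7 → 1 decimal place, 7.156 → 3 decimal places, 89.4 → 1 decimal place; limit is 1.
Rounded to 1 decimal place: 105.3 s.

105.3 s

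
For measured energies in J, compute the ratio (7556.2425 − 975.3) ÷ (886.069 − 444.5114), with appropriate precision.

7556.2425 − 975.3 = 6580.9425, limited to 1 d.p. → 5 s.f.; 886.069 − 444.5114 = 441.5576, limited to 3 d.p. → 6 s.f.
Carrying full precision, 6580.9425 ÷ 441.5576 = 14.9039275963…; keep min(5, 6) = 5 s.f.
Rounded to 5 significant figures: 14.904.

14.904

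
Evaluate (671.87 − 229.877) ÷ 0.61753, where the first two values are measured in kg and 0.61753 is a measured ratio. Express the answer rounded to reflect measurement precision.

671.87 kg − 229.877 kg = 441.993 kg; the difference is limited to 2 decimal places (5 s.f.).
Carrying full precision, 441.993 ÷ 0.61753 = 715.743364695… kg; 0.61753 has 5 s.f., so the result keeps min(5, 5) = 5 s.f.
Rounded to 5 significant figures: 715.74 kg.

715.74 kg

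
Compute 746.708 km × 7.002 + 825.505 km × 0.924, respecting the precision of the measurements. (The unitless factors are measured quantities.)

746.708 × 7.002 = 5228.449416 → 5.228 × 10³ km (4 s.f., last digit at the 10^0 place).
825.505 × 0.924 = 762.76662 → 763 km (3 s.f., last digit at the 10^0 place).
Sum: 5991.216036 km; keep the coarser place, 10^0.
Result: 5991 km.

5991 km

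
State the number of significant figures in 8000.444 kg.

8000.444: zeros between nonzero digits are significant.

7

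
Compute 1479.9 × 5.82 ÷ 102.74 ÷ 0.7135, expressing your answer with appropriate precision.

117

1479.9 × 5.82 ÷ 102.74 ÷ 0.7135 = 117.495657526…
Multiplication/division keeps the fewest significant figures: 1479.9 → 5 s.f., 5.82 → 3 s.f., 102.74 → 5 s.f., 0.7135 → 4 s.f.; limit is 3.
Rounded to 3 significant figures: 117.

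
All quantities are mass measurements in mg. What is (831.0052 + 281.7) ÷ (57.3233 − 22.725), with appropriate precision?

831.0052 + 281.7 = 1112.7052, limited to 1 d.p. → 5 s.f.; 57.3233 − 22.725 = 34.5983, limited to 3 d.p. → 5 s.f.
Carrying full precision, 1112.7052 ÷ 34.5983 = 32.1606899761…; keep min(5, 5) = 5 s.f.
Rounded to 5 significant figures: 32.161.

32.161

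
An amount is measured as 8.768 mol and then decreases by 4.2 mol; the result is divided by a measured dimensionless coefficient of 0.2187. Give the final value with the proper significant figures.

8.768 mol − 4.2 mol = 4.568 mol; the difference is limited to 1 decimal place (2 s.f.).
Carrying full precision, 4.568 ÷ 0.2187 = 20.8870598994… mol; 0.2187 has 4 s.f., so the result keeps min(2, 4) = 2 s.f.
Rounded to 2 significant figures: 21 mol.

21 mol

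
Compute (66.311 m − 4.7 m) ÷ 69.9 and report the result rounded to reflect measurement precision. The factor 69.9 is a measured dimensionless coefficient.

8.81 × 10⁻¹ m

66.311 m − 4.7 m = 61.611 m; the difference is limited to 1 decimal place (3 s.f.).
Carrying full precision, 61.611 ÷ 69.9 = 0.881416309013… m; 69.9 has 3 s.f., so the result keeps min(3, 3) = 3 s.f.
Rounded to 3 significant figures: 8.81 × 10⁻¹ m.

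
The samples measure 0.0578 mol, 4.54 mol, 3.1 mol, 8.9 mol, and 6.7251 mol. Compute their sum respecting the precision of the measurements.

0.0578 mol + 4.54 mol + 3.1 mol + 8.9 mol + 6.7251 mol = 23.3229 mol.
Addition/subtraction keeps the fewest decimal places: 0.0578 → 4 decimal places, 4.54 → 2 decimal places, 3.1 → 1 decimal place, 8.9 → 1 decimal place, 6.7251 → 4 decimal places; limit is 1.
Rounded to 1 decimal place: 23.3 mol.

23.3 mol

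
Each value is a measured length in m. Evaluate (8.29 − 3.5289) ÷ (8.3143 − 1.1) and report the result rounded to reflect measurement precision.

8.29 − 3.5289 = 4.7611, limited to 2 d.p. → 3 s.f.; 8.3143 − 1.1 = 7.2143, limited to 1 d.p. → 2 s.f.
Carrying full precision, 4.7611 ÷ 7.2143 = 0.659953148608…; keep min(3, 2) = 2 s.f.
Rounded to 2 significant figures: 0.66.

0.66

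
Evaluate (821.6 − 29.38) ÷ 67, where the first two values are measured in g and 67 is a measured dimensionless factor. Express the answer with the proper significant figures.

821.6 g − 29.38 g = 792.22 g; the difference is limited to 1 decimal place (4 s.f.).
Carrying full precision, 792.22 ÷ 67 = 11.8241791045… g; 67 has 2 s.f., so the result keeps min(4, 2) = 2 s.f.
Rounded to 2 significant figures: 12 g.

12 g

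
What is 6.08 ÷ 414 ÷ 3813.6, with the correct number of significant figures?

6.08 ÷ 414 ÷ 3813.6 = 0.00000385095194519…
Multiplication/division keeps the fewest significant figures: 6.08 → 3 s.f., 414 → 3 s.f., 3813.6 → 5 s.f.; limit is 3.
Rounded to 3 significant figures: 3.85 × 10^-6.

3.85 × 10^-6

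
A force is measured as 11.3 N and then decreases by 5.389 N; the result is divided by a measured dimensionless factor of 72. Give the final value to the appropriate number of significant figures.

8.2 × 10⁻² N

11.3 N − 5.389 N = 5.911 N; the difference is limited to 1 decimal place (2 s.f.).
Carrying full precision, 5.911 ÷ 72 = 0.0820972222222… N; 72 has 2 s.f., so the result keeps min(2, 2) = 2 s.f.
Rounded to 2 significant figures: 8.2 × 10⁻² N.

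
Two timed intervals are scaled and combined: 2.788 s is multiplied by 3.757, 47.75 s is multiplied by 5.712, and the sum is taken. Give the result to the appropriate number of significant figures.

2.788 × 3.757 = 10.474516 → 10.47 s (4 s.f., last digit at the 10^-2 place).
47.75 × 5.712 = 272.748 → 272.7 s (4 s.f., last digit at the 10^-1 place).
Sum: 283.222516 s; keep the coarser place, 10^-1.
Result: 283.2 s.

283.2 s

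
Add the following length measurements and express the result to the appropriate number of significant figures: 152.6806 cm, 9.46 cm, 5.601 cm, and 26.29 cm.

152.6806 cm + 9.46 cm + 5.601 cm + 26.29 cm = 194.0316 cm.
Addition/subtraction keeps the fewest decimal places: 152.6806 → 4 decimal places, 9.46 → 2 decimal places, 5.601 → 3 decimal places, 26.29 → 2 decimal places; limit is 2.
Rounded to 2 decimal places: 194.03 cm.

194.03 cm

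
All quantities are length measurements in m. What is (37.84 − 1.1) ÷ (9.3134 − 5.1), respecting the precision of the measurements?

8.7

37.84 − 1.1 = 36.74, limited to 1 d.p. → 3 s.f.; 9.3134 − 5.1 = 4.2134, limited to 1 d.p. → 2 s.f.
Carrying full precision, 36.74 ÷ 4.2134 = 8.71979873736…; keep min(3, 2) = 2 s.f.
Rounded to 2 significant figures: 8.7.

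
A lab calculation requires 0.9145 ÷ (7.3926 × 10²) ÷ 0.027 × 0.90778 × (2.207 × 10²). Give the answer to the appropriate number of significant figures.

9.2

0.9145 ÷ (7.3926 × 10²) ÷ 0.027 × 0.90778 × (2.207 × 10²) = 9.179217935…
Multiplication/division keeps the fewest significant figures: 0.9145 → 4 s.f., 7.3926 × 10² → 5 s.f., 0.027 → 2 s.f., 0.90778 → 5 s.f., 2.207 × 10² → 4 s.f.; limit is 2.
Rounded to 2 significant figures: 9.2.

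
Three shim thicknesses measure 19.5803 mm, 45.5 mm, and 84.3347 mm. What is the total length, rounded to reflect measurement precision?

19.5803 mm + 45.5 mm + 84.3347 mm = 149.4150 mm.
Addition/subtraction keeps the fewest decimal places: 19.5803 → 4 decimal places, 45.5 → 1 decimal place, 84.3347 → 4 decimal places; limit is 1.
Rounded to 1 decimal place: 149.4 mm.

149.4 mm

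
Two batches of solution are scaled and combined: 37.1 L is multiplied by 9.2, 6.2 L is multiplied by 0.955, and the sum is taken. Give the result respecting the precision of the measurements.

37.1 × 9.2 = 341.32 → 3.4 × 10^2 L (2 s.f., last digit at the 10^1 place).
6.2 × 0.955 = 5.921 → 5.9 L (2 s.f., last digit at the 10^-1 place).
Sum: 347.241 L; keep the coarser place, 10^1.
Result: 3.5 × 10^2 L.

3.5 × 10^2 L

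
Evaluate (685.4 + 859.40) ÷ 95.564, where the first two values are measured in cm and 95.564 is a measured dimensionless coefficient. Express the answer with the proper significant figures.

685.4 cm + 859.40 cm = 1544.80 cm; the sum is limited to 1 decimal place (5 s.f.).
Carrying full precision, 1544.80 ÷ 95.564 = 16.1650830857… cm; 95.564 has 5 s.f., so the result keeps min(5, 5) = 5 s.f.
Rounded to 5 significant figures: 16.165 cm.

16.165 cm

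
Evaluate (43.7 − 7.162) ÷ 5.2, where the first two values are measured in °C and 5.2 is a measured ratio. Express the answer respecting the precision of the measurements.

43.7 °C − 7.162 °C = 36.538 °C; the difference is limited to 1 decimal place (3 s.f.).
Carrying full precision, 36.538 ÷ 5.2 = 7.02653846154… °C; 5.2 has 2 s.f., so the result keeps min(3, 2) = 2 s.f.
Rounded to 2 significant figures: 7.0 °C.

7.0 °C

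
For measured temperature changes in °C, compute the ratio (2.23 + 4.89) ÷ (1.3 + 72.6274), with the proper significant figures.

2.23 + 4.89 = 7.12, limited to 2 d.p. → 3 s.f.; 1.3 + 72.6274 = 73.9274, limited to 1 d.p. → 3 s.f.
Carrying full precision, 7.12 ÷ 73.9274 = 0.0963107048266…; keep min(3, 3) = 3 s.f.
Rounded to 3 significant figures: 0.0963.

0.0963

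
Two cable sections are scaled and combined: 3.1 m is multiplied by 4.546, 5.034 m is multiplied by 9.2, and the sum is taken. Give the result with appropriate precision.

60. m

3.1 × 4.546 = 14.0926 → 14 m (2 s.f., last digit at the 10^0 place).
5.034 × 9.2 = 46.3128 → 46 m (2 s.f., last digit at the 10^0 place).
Sum: 60.4054 m; keep the coarser place, 10^0.
Result: 60. m.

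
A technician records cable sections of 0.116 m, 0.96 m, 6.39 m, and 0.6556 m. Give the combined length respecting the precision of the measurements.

0.116 m + 0.96 m + 6.39 m + 0.6556 m = 8.1216 m.
Addition/subtraction keeps the fewest decimal places: 0.116 → 3 decimal places, 0.96 → 2 decimal places, 6.39 → 2 decimal places, 0.6556 → 4 decimal places; limit is 2.
Rounded to 2 decimal places: 8.12 m.

8.12 m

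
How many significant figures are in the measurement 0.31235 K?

5

0.31235: leading zeros are not significant.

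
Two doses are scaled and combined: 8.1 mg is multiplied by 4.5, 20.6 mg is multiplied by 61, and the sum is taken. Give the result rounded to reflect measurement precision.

8.1 × 4.5 = 36.45 → 36 mg (2 s.f., last digit at the 10^0 place).
20.6 × 61 = 1256.6 → 1.3 × 10³ mg (2 s.f., last digit at the 10^2 place).
Sum: 1293.05 mg; keep the coarser place, 10^2.
Result: 1.3 × 10³ mg.

1.3 × 10³ mg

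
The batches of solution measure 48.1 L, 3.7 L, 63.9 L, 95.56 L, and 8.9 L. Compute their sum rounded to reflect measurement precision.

48.1 L + 3.7 L + 63.9 L + 95.56 L + 8.9 L = 220.16 L.
Addition/subtraction keeps the fewest decimal places: 48.1 → 1 decimal place, 3.7 → 1 decimal place, 63.9 → 1 decimal place, 95.56 → 2 decimal places, 8.9 → 1 decimal place; limit is 1.
Rounded to 1 decimal place: 220.2 L.

220.2 L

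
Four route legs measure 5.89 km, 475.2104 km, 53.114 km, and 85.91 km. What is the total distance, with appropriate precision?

620.12 km

5.89 km + 475.2104 km + 53.114 km + 85.91 km = 620.1244 km.
Addition/subtraction keeps the fewest decimal places: 5.89 → 2 decimal places, 475.2104 → 4 decimal places, 53.114 → 3 decimal places, 85.91 → 2 decimal places; limit is 2.
Rounded to 2 decimal places: 620.12 km.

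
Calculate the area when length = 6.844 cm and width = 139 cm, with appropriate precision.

area = 6.844 cm × 139 cm = 951.316 cm².
6.844 has 4 significant figures; 139 has 3.
Division/multiplication keeps the fewest: 3 significant figures.
Rounded: 951 cm².

951 cm²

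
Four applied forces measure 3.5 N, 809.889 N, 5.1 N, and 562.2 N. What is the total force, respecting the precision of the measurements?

1380.7 N

3.5 N + 809.889 N + 5.1 N + 562.2 N = 1380.689 N.
Addition/subtraction keeps the fewest decimal places: 3.5 → 1 decimal place, 809.889 → 3 decimal places, 5.1 → 1 decimal place, 562.2 → 1 decimal place; limit is 1.
Rounded to 1 decimal place: 1380.7 N.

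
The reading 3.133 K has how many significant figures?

3.133: every digit is nonzero and significant.

4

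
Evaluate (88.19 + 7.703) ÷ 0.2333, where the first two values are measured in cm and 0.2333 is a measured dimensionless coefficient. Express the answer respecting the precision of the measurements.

4.110 × 10² cm

88.19 cm + 7.703 cm = 95.893 cm; the sum is limited to 2 decimal places (4 s.f.).
Carrying full precision, 95.893 ÷ 0.2333 = 411.028718388… cm; 0.2333 has 4 s.f., so the result keeps min(4, 4) = 4 s.f.
Rounded to 4 significant figures: 4.110 × 10² cm.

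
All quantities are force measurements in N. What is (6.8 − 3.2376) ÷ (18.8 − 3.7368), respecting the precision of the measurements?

0.24

6.8 − 3.2376 = 3.5624, limited to 1 d.p. → 2 s.f.; 18.8 − 3.7368 = 15.0632, limited to 1 d.p. → 3 s.f.
Carrying full precision, 3.5624 ÷ 15.0632 = 0.23649689309…; keep min(2, 3) = 2 s.f.
Rounded to 2 significant figures: 0.24.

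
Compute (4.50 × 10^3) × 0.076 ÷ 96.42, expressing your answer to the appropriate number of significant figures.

3.5

(4.50 × 10^3) × 0.076 ÷ 96.42 = 3.54698195395…
Multiplication/division keeps the fewest significant figures: 4.50 × 10^3 → 3 s.f., 0.076 → 2 s.f., 96.42 → 4 s.f.; limit is 2.
Rounded to 2 significant figures: 3.5.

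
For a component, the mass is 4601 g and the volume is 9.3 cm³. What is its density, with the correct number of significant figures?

density = 4601 g ÷ 9.3 cm³ = 494.731182796… g/cm³.
4601 has 4 significant figures; 9.3 has 2.
Division/multiplication keeps the fewest: 2 significant figures.
Rounded: 4.9 × 10² g/cm³.

4.9 × 10² g/cm³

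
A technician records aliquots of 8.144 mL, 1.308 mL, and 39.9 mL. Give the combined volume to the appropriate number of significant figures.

49.4 mL

8.144 mL + 1.308 mL + 39.9 mL = 49.352 mL.
Addition/subtraction keeps the fewest decimal places: 8.144 → 3 decimal places, 1.308 → 3 decimal places, 39.9 → 1 decimal place; limit is 1.
Rounded to 1 decimal place: 49.4 mL.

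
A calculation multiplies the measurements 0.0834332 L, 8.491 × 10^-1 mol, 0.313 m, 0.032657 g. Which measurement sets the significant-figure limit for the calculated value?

0.313 m

0.0834332 L → 6 s.f.; 8.491 × 10^-1 mol → 4 s.f.; 0.313 m → 3 s.f.; 0.032657 g → 5 s.f.
The fewest is 3 significant figures, from 0.313 m.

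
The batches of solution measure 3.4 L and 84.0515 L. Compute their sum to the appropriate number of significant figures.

87.5 L

3.4 L + 84.0515 L = 87.4515 L.
Addition/subtraction keeps the fewest decimal places: 3.4 → 1 decimal place, 84.0515 → 4 decimal places; limit is 1.
Rounded to 1 decimal place: 87.5 L.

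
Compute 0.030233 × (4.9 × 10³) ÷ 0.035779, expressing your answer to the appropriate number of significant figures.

4.1 × 10³

0.030233 × (4.9 × 10³) ÷ 0.035779 = 4140.46507728…
Multiplication/division keeps the fewest significant figures: 0.030233 → 5 s.f., 4.9 × 10³ → 2 s.f., 0.035779 → 5 s.f.; limit is 2.
Rounded to 2 significant figures: 4.1 × 10³.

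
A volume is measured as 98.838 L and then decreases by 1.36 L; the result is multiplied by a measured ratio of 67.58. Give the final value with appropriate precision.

6588 L

98.838 L − 1.36 L = 97.478 L; the difference is limited to 2 decimal places (4 s.f.).
Carrying full precision, 97.478 × 67.58 = 6587.56324 L; 67.58 has 4 s.f., so the result keeps min(4, 4) = 4 s.f.
Rounded to 4 significant figures: 6588 L.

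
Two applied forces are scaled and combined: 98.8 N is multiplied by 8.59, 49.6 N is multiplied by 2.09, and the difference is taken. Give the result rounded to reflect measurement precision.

98.8 × 8.59 = 848.692 → 8.49 × 10² N (3 s.f., last digit at the 10^0 place).
49.6 × 2.09 = 103.664 → 104 N (3 s.f., last digit at the 10^0 place).
Difference: 745.028 N; keep the coarser place, 10^0.
Result: 745 N.

745 N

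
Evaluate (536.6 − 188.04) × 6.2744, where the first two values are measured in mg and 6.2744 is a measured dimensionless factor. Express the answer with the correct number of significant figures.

536.6 mg − 188.04 mg = 348.56 mg; the difference is limited to 1 decimal place (4 s.f.).
Carrying full precision, 348.56 × 6.2744 = 2187.004864 mg; 6.2744 has 5 s.f., so the result keeps min(4, 5) = 4 s.f.
Rounded to 4 significant figures: 2187 mg.

2187 mg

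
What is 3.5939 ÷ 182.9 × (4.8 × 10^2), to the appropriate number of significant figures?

9.4

3.5939 ÷ 182.9 × (4.8 × 10^2) = 9.43177692728…
Multiplication/division keeps the fewest significant figures: 3.5939 → 5 s.f., 182.9 → 4 s.f., 4.8 × 10^2 → 2 s.f.; limit is 2.
Rounded to 2 significant figures: 9.4.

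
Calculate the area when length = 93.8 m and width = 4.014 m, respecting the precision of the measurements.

area = 93.8 m × 4.014 m = 376.5132 m².
93.8 has 3 significant figures; 4.014 has 4.
Division/multiplication keeps the fewest: 3 significant figures.
Rounded: 377 m².

377 m²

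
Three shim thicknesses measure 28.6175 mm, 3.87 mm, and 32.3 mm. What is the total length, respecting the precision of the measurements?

64.8 mm

28.6175 mm + 3.87 mm + 32.3 mm = 64.7875 mm.
Addition/subtraction keeps the fewest decimal places: 28.6175 → 4 decimal places, 3.87 → 2 decimal places, 32.3 → 1 decimal place; limit is 1.
Rounded to 1 decimal place: 64.8 mm.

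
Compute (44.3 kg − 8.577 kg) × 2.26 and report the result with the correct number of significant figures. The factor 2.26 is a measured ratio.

80.7 kg

44.3 kg − 8.577 kg = 35.723 kg; the difference is limited to 1 decimal place (3 s.f.).
Carrying full precision, 35.723 × 2.26 = 80.73398 kg; 2.26 has 3 s.f., so the result keeps min(3, 3) = 3 s.f.
Rounded to 3 significant figures: 80.7 kg.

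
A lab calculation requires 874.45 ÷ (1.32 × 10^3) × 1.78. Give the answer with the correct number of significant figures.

874.45 ÷ (1.32 × 10^3) × 1.78 = 1.17918257576…
Multiplication/division keeps the fewest significant figures: 874.45 → 5 s.f., 1.32 × 10^3 → 3 s.f., 1.78 → 3 s.f.; limit is 3.
Rounded to 3 significant figures: 1.18.

1.18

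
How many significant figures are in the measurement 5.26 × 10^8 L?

5.26 × 10^8: in scientific notation every digit of the coefficient is significant.

3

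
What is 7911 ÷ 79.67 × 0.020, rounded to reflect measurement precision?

2.0

7911 ÷ 79.67 × 0.020 = 1.98594201079…
Multiplication/division keeps the fewest significant figures: 7911 → 4 s.f., 79.67 → 4 s.f., 0.020 → 2 s.f.; limit is 2.
Rounded to 2 significant figures: 2.0.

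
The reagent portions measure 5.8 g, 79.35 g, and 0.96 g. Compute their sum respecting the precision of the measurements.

86.1 g

5.8 g + 79.35 g + 0.96 g = 86.11 g.
Addition/subtraction keeps the fewest decimal places: 5.8 → 1 decimal place, 79.35 → 2 decimal places, 0.96 → 2 decimal places; limit is 1.
Rounded to 1 decimal place: 86.1 g.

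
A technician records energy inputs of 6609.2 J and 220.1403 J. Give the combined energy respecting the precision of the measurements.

6609.2 J + 220.1403 J = 6829.3403 J.
Addition/subtraction keeps the fewest decimal places: 6609.2 → 1 decimal place, 220.1403 → 4 decimal places; limit is 1.
Rounded to 1 decimal place: 6829.3 J.

6829.3 J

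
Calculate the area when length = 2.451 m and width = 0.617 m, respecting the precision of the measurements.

area = 2.451 m × 0.617 m = 1.512267 m².
2.451 has 4 significant figures; 0.617 has 3.
Division/multiplication keeps the fewest: 3 significant figures.
Rounded: 1.51 m².

1.51 m²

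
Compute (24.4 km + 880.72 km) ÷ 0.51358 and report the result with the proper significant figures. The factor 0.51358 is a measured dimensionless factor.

1762 km

24.4 km + 880.72 km = 905.12 km; the sum is limited to 1 decimal place (4 s.f.).
Carrying full precision, 905.12 ÷ 0.51358 = 1762.37392422… km; 0.51358 has 5 s.f., so the result keeps min(4, 5) = 4 s.f.
Rounded to 4 significant figures: 1762 km.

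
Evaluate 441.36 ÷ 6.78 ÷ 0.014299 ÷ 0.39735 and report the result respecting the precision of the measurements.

1.15 × 10^4

441.36 ÷ 6.78 ÷ 0.014299 ÷ 0.39735 = 11457.3556302…
Multiplication/division keeps the fewest significant figures: 441.36 → 5 s.f., 6.78 → 3 s.f., 0.014299 → 5 s.f., 0.39735 → 5 s.f.; limit is 3.
Rounded to 3 significant figures: 1.15 × 10^4.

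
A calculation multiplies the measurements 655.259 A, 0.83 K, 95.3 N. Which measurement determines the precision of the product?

655.259 A → 6 s.f.; 0.83 K → 2 s.f.; 95.3 N → 3 s.f.
The fewest is 2 significant figures, from 0.83 K.

0.83 K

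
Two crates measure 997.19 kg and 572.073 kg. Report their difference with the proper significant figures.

425.12 kg

997.19 kg − 572.073 kg = 425.117 kg.
Addition/subtraction keeps the fewest decimal places: 997.19 → 2 decimal places, 572.073 → 3 decimal places; limit is 2.
Rounded to 2 decimal places: 425.12 kg.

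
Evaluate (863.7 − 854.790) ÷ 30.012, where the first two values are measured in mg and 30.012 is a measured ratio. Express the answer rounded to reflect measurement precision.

0.30 mg

863.7 mg − 854.790 mg = 8.910 mg; the difference is limited to 1 decimal place (2 s.f.).
Carrying full precision, 8.910 ÷ 30.012 = 0.296881247501… mg; 30.012 has 5 s.f., so the result keeps min(2, 5) = 2 s.f.
Rounded to 2 significant figures: 0.30 mg.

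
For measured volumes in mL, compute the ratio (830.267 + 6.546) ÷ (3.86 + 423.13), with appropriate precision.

1.9598

830.267 + 6.546 = 836.813, limited to 3 d.p. → 6 s.f.; 3.86 + 423.13 = 426.99, limited to 2 d.p. → 5 s.f.
Carrying full precision, 836.813 ÷ 426.99 = 1.95979531137…; keep min(6, 5) = 5 s.f.
Rounded to 5 significant figures: 1.9598.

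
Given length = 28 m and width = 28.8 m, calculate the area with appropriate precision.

area = 28 m × 28.8 m = 806.4 m².
28 has 2 significant figures; 28.8 has 3.
Division/multiplication keeps the fewest: 2 significant figures.
Rounded: 8.1 × 10² m².

8.1 × 10² m²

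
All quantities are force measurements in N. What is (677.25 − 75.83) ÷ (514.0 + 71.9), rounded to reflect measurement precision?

677.25 − 75.83 = 601.42, limited to 2 d.p. → 5 s.f.; 514.0 + 71.9 = 585.9, limited to 1 d.p. → 4 s.f.
Carrying full precision, 601.42 ÷ 585.9 = 1.02648916197…; keep min(5, 4) = 4 s.f.
Rounded to 4 significant figures: 1.026.

1.026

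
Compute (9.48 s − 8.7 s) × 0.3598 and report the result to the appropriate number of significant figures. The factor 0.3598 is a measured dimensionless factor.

9.48 s − 8.7 s = 0.78 s; the difference is limited to 1 decimal place (1 s.f.).
Carrying full precision, 0.78 × 0.3598 = 0.280644 s; 0.3598 has 4 s.f., so the result keeps min(1, 4) = 1 s.f.
Rounded to 1 significant figure: 3 × 10⁻¹ s.

3 × 10⁻¹ s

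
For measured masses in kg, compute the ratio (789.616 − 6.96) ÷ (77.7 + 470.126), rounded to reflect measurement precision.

1.429

789.616 − 6.96 = 782.656, limited to 2 d.p. → 5 s.f.; 77.7 + 470.126 = 547.826, limited to 1 d.p. → 4 s.f.
Carrying full precision, 782.656 ÷ 547.826 = 1.42865800455…; keep min(5, 4) = 4 s.f.
Rounded to 4 significant figures: 1.429.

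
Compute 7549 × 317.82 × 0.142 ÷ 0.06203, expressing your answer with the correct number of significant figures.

7549 × 317.82 × 0.142 ÷ 0.06203 = 5492337.44253…
Multiplication/division keeps the fewest significant figures: 7549 → 4 s.f., 317.82 → 5 s.f., 0.142 → 3 s.f., 0.06203 → 4 s.f.; limit is 3.
Rounded to 3 significant figures: 5.49 × 10^6.

5.49 × 10^6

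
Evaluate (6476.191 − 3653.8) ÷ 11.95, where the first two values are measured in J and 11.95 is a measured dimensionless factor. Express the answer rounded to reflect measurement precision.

236.2 J

6476.191 J − 3653.8 J = 2822.391 J; the difference is limited to 1 decimal place (5 s.f.).
Carrying full precision, 2822.391 ÷ 11.95 = 236.18334728… J; 11.95 has 4 s.f., so the result keeps min(5, 4) = 4 s.f.
Rounded to 4 significant figures: 236.2 J.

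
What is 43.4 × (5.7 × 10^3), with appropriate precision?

43.4 × (5.7 × 10^3) = 247380
Multiplication/division keeps the fewest significant figures: 43.4 → 3 s.f., 5.7 × 10^3 → 2 s.f.; limit is 2.
Rounded to 2 significant figures: 2.5 × 10^5.

2.5 × 10^5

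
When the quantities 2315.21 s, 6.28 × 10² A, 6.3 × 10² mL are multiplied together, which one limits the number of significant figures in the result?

2315.21 s → 6 s.f.; 6.28 × 10² A → 3 s.f.; 6.3 × 10² mL → 2 s.f.
The fewest is 2 significant figures, from 6.3 × 10² mL.

6.3 × 10² mL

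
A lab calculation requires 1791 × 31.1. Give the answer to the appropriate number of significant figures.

1791 × 31.1 = 55700.1
Multiplication/division keeps the fewest significant figures: 1791 → 4 s.f., 31.1 → 3 s.f.; limit is 3.
Rounded to 3 significant figures: 5.57 × 10⁴.

5.57 × 10⁴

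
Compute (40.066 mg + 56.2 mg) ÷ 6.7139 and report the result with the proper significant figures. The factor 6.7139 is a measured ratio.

14.3 mg

40.066 mg + 56.2 mg = 96.266 mg; the sum is limited to 1 decimal place (3 s.f.).
Carrying full precision, 96.266 ÷ 6.7139 = 14.338313052… mg; 6.7139 has 5 s.f., so the result keeps min(3, 5) = 3 s.f.
Rounded to 3 significant figures: 14.3 mg.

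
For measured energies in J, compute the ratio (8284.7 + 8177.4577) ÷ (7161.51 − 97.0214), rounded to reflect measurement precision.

8284.7 + 8177.4577 = 16462.1577, limited to 1 d.p. → 6 s.f.; 7161.51 − 97.0214 = 7064.4886, limited to 2 d.p. → 6 s.f.
Carrying full precision, 16462.1577 ÷ 7064.4886 = 2.33026884635…; keep min(6, 6) = 6 s.f.
Rounded to 6 significant figures: 2.33027.

2.33027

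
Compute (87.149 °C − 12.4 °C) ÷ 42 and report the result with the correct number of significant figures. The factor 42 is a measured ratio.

87.149 °C − 12.4 °C = 74.749 °C; the difference is limited to 1 decimal place (3 s.f.).
Carrying full precision, 74.749 ÷ 42 = 1.77973809524… °C; 42 has 2 s.f., so the result keeps min(3, 2) = 2 s.f.
Rounded to 2 significant figures: 1.8 °C.

1.8 °C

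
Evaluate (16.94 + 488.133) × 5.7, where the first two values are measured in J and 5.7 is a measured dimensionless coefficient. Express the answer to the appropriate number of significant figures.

16.94 J + 488.133 J = 505.073 J; the sum is limited to 2 decimal places (5 s.f.).
Carrying full precision, 505.073 × 5.7 = 2878.9161 J; 5.7 has 2 s.f., so the result keeps min(5, 2) = 2 s.f.
Rounded to 2 significant figures: 2.9 × 10^3 J.

2.9 × 10^3 J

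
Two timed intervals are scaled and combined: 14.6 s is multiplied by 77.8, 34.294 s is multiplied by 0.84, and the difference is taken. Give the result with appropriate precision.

14.6 × 77.8 = 1135.88 → 1.14 × 10³ s (3 s.f., last digit at the 10^1 place).
34.294 × 0.84 = 28.80696 → 29 s (2 s.f., last digit at the 10^0 place).
Difference: 1107.07304 s; keep the coarser place, 10^1.
Result: 1.11 × 10³ s.

1.11 × 10³ s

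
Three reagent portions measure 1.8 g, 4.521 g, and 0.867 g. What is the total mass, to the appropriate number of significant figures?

1.8 g + 4.521 g + 0.867 g = 7.188 g.
Addition/subtraction keeps the fewest decimal places: 1.8 → 1 decimal place, 4.521 → 3 decimal places, 0.867 → 3 decimal places; limit is 1.
Rounded to 1 decimal place: 7.2 g.

7.2 g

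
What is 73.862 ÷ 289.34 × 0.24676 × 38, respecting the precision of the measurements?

73.862 ÷ 289.34 × 0.24676 × 38 = 2.39370674832…
Multiplication/division keeps the fewest significant figures: 73.862 → 5 s.f., 289.34 → 5 s.f., 0.24676 → 5 s.f., 38 → 2 s.f.; limit is 2.
Rounded to 2 significant figures: 2.4.

2.4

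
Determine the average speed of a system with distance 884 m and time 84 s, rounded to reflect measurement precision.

11 m/s

average speed = 884 m ÷ 84 s = 10.5238095238… m/s.
884 has 3 significant figures; 84 has 2.
Division/multiplication keeps the fewest: 2 significant figures.
Rounded: 11 m/s.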